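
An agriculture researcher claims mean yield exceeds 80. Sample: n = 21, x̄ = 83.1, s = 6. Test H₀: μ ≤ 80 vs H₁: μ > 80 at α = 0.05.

t = (83.1 - 80)/(6/√21) = 2.368, df = 20. Critical t = 1.725. Reject H₀.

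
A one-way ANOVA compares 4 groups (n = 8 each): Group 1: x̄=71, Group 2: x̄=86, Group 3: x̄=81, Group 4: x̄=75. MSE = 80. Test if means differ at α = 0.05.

Grand mean = 78.25. SS_between = 1046.0, MS_between = 348.67. F = 4.358, F_crit ≈ 2.947. Reject H₀.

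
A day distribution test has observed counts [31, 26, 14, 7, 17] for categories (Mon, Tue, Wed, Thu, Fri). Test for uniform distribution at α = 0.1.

Expected = 19 each. χ² = Σ(O-E)²/E = 19.263. df = 4, critical value = 7.779. Reject H₀.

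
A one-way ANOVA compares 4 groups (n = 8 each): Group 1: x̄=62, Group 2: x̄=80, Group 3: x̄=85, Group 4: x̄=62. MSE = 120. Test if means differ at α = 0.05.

Grand mean = 72.25. SS_between = 3462.0, MS_between = 1154.0. F = 9.617, F_crit ≈ 2.947. Reject H₀.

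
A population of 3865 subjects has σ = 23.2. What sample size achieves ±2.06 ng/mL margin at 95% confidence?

Without FPC: n₀ = (1.96×23.2/2.06)² = 487.252. With FPC: n = n₀N/(n₀+N-1) = 432.8 → n = 433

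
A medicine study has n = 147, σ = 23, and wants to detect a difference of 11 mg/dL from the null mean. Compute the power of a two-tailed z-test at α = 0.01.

SE = σ/√n = 23/√147 = 1.897. Non-centrality λ = d/SE = 11/1.897 = 5.799. Power ≈ Φ(λ - z_{α/2}) = Φ(5.799 - 2.576) = Φ(3.223) = 0.999.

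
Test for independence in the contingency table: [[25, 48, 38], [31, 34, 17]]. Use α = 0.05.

χ² = 6.848. df = 2, critical = 5.991. Reject H₀. Variables are dependent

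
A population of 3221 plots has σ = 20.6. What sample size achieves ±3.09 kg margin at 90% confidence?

Without FPC: n₀ = (1.645×20.6/3.09)² = 120.268. With FPC: n = n₀N/(n₀+N-1) = 116.0 → n = 116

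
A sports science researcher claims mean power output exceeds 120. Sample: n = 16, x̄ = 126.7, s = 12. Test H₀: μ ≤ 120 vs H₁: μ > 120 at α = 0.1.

t = (126.7 - 120)/(12/√16) = 2.233, df = 15. Critical t = 1.341. Reject H₀.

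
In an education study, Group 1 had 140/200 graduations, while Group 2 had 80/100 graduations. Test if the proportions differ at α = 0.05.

p̂₁ = 0.7, p̂₂ = 0.8, pooled p̂ = 0.733. z = -1.846. Critical: ±1.96. Fail to reject H₀.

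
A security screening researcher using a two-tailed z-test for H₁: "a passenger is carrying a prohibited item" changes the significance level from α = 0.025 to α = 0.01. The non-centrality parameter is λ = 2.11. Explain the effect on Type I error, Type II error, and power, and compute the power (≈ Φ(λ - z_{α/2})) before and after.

Decreasing α from 0.025 to 0.01:
• Type I error rate decreases (α is the Type I rate by definition).
• Critical value moves from z_{α/2} = 2.241 to 2.576, so power = Φ(λ - z_{α/2}) goes from Φ(2.11 - 2.241) = 0.448 to Φ(2.11 - 2.576) = 0.321.
• Type II error rate β = 1 - power therefore increases (0.552 → 0.679).
Appropriate when false positives are costly — here, detaining an innocent passenger — delay and inconvenience.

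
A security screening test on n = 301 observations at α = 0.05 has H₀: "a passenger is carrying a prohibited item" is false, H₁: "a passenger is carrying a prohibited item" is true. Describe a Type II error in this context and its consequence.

Type II error: failing to reject H₀ when it is false — concluding that a passenger is carrying a prohibited item is not supported when in fact it is. Consequence: letting a prohibited item through — security breach.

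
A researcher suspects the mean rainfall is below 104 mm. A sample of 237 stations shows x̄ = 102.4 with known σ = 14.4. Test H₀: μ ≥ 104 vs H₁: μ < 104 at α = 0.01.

z = -1.711. Critical value: -2.33. Fail to reject H₀.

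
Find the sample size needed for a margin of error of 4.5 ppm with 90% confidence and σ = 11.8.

n = (z*σ/E)² = (1.645×11.8/4.5)² = 18.6 → n = 19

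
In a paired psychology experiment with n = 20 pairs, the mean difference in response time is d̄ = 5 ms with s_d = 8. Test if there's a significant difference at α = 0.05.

t = d̄/(s_d/√n) = 5/(8/√20) = 2.795. df = 19, critical t = ±2.093. Reject H₀.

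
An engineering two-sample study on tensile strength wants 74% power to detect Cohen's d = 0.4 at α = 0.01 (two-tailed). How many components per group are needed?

z_{α/2} = 2.576, z_β = Φ⁻¹(0.74) = 0.643. For small effect (d = 0.4): n per group = 2(z_{α/2} + z_β)²/d² = 2(2.576 + 0.643)²/0.4² = 129.5 → 130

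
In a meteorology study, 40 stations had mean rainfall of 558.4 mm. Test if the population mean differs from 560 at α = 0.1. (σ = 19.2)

z = (x̄ - μ₀)/(σ/√n) = (558.4 - 560)/(19.2/√40) = -0.527. Critical value: ±1.645. Since |-0.527| ≤ 1.645, Fail to reject H₀.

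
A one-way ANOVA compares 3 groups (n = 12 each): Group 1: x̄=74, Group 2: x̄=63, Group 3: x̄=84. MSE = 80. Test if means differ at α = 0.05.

Grand mean = 73.67. SS_between = 2648.0, MS_between = 1324.0. F = 16.55, F_crit ≈ 3.285. Reject H₀.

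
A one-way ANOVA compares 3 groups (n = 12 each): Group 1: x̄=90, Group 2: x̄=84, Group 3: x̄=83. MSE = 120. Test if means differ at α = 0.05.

Grand mean = 85.67. SS_between = 344.0, MS_between = 172.0. F = 1.433, F_crit ≈ 3.285. Fail to reject H₀.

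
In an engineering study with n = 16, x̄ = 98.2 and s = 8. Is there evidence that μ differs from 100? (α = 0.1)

t = (x̄ - μ₀)/(s/√n) = (98.2 - 100)/(8/√16) = -0.9. df = 15, critical t = ±1.753. Fail to reject H₀.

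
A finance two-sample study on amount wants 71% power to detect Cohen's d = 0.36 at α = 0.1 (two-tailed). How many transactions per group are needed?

z_{α/2} = 1.645, z_β = Φ⁻¹(0.71) = 0.553. For small effect (d = 0.36): n per group = 2(z_{α/2} + z_β)²/d² = 2(1.645 + 0.553)²/0.36² = 74.6 → 75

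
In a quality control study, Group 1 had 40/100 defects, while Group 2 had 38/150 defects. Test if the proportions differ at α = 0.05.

p̂₁ = 0.4, p̂₂ = 0.253, pooled p̂ = 0.312. z = 2.452. Critical: ±1.96. Reject H₀.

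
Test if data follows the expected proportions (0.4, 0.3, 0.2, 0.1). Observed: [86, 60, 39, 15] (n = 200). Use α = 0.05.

Expected: [80.0, 60.0, 40.0, 20.0]. χ² = 1.725. df = 3, critical = 7.815. Fail to reject H₀.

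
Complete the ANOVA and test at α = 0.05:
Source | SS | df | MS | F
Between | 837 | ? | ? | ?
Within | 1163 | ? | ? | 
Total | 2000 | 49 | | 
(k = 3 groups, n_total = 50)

df_between = 2, df_within = 47. MS_between = 418.5, MS_within = 24.74. F = 16.913, F_crit ≈ 3.195. Reject H₀.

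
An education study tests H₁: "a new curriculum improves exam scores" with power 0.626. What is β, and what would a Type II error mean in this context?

β = 1 - power = 1 - 0.626 = 0.374. A Type II error is failing to reject H₀ when H₀ is false (false negative) — here, failing to conclude that a new curriculum improves exam scores when in fact it is true. Consequence: keeping the old curriculum when the new one would have helped students.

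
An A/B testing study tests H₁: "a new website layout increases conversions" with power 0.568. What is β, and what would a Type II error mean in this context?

β = 1 - power = 1 - 0.568 = 0.432. A Type II error is failing to reject H₀ when H₀ is false (false negative) — here, failing to conclude that a new website layout increases conversions when in fact it is true. Consequence: discarding a layout that would have improved conversions — lost revenue.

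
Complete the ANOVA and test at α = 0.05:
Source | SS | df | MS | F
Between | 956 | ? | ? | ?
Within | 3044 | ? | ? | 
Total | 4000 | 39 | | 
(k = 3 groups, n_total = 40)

df_between = 2, df_within = 37. MS_between = 478.0, MS_within = 82.27. F = 5.81, F_crit ≈ 3.252. Reject H₀.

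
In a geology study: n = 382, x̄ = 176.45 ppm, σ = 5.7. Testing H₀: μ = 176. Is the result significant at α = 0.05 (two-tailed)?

z = (176.45 - 176)/(5.7/√382) = 1.543. Since |z| ≤ 1.96, not significant at α = 0.05.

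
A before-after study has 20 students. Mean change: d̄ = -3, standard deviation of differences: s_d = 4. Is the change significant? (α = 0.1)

t = d̄/(s_d/√n) = -3/(4/√20) = -3.354. df = 19, critical t = ±1.729. Reject H₀.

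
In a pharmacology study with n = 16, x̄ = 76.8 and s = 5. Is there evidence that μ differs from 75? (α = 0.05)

t = (x̄ - μ₀)/(s/√n) = (76.8 - 75)/(5/√16) = 1.44. df = 15, critical t = ±2.131. Fail to reject H₀.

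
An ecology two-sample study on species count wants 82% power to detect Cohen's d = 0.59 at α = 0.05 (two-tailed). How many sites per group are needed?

z_{α/2} = 1.96, z_β = Φ⁻¹(0.82) = 0.915. For medium effect (d = 0.59): n per group = 2(z_{α/2} + z_β)²/d² = 2(1.96 + 0.915)²/0.59² = 47.5 → 48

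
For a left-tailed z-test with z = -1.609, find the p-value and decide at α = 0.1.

p = P(Z < -1.609) = Φ(-1.609) ≈ 0.0538. Since p < 0.1, reject H₀ (significant) at α = 0.1.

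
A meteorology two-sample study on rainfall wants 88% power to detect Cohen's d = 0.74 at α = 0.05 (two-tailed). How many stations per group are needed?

z_{α/2} = 1.96, z_β = Φ⁻¹(0.88) = 1.175. For medium effect (d = 0.74): n per group = 2(z_{α/2} + z_β)²/d² = 2(1.96 + 1.175)²/0.74² = 35.9 → 36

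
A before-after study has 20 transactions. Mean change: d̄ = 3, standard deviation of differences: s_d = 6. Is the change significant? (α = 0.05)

t = d̄/(s_d/√n) = 3/(6/√20) = 2.236. df = 19, critical t = ±2.093. Reject H₀.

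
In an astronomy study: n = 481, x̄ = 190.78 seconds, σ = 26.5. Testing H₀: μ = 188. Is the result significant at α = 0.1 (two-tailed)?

z = (190.78 - 188)/(26.5/√481) = 2.301. Since |z| > 1.645, significant at α = 0.1.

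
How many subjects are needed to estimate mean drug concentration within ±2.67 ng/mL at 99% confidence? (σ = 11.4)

n = (z*σ/E)² = (2.576×11.4/2.67)² = 121.0 → n = 121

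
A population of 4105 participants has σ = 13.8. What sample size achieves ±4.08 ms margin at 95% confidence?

Without FPC: n₀ = (1.96×13.8/4.08)² = 43.949. With FPC: n = n₀N/(n₀+N-1) = 43.5 → n = 44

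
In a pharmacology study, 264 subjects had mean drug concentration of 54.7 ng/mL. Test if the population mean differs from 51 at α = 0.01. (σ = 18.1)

z = (x̄ - μ₀)/(σ/√n) = (54.7 - 51)/(18.1/√264) = 3.321. Critical value: ±2.576. Since |3.321| > 2.576, Reject H₀.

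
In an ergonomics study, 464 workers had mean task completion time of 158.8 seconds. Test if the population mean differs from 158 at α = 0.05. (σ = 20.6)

z = (x̄ - μ₀)/(σ/√n) = (158.8 - 158)/(20.6/√464) = 0.837. Critical value: ±1.96. Since |0.837| ≤ 1.96, Fail to reject H₀.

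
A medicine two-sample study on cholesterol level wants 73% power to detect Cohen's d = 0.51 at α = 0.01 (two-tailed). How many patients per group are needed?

z_{α/2} = 2.576, z_β = Φ⁻¹(0.73) = 0.613. For medium effect (d = 0.51): n per group = 2(z_{α/2} + z_β)²/d² = 2(2.576 + 0.613)²/0.51² = 78.2 → 79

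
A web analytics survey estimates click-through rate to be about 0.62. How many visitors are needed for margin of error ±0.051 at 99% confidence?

n = z²p(1-p)/E² = 2.576²×0.62×0.38/0.051² = 601.1 → n = 602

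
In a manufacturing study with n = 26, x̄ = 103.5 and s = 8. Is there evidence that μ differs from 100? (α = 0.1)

t = (x̄ - μ₀)/(s/√n) = (103.5 - 100)/(8/√26) = 2.231. df = 25, critical t = ±1.708. Reject H₀.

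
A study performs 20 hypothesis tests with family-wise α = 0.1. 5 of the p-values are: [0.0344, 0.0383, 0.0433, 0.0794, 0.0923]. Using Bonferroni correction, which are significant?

Bonferroni α = 0.1/20 = 0.005. None of the given p-values are significant.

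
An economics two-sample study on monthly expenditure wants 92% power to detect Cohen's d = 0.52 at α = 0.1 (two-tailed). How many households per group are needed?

z_{α/2} = 1.645, z_β = Φ⁻¹(0.92) = 1.405. For medium effect (d = 0.52): n per group = 2(z_{α/2} + z_β)²/d² = 2(1.645 + 1.405)²/0.52² = 68.8 → 69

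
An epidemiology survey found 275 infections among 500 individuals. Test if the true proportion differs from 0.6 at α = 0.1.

p̂ = 0.55, p₀ = 0.6. z = (p̂ - p₀)/√(p₀(1-p₀)/n) = -2.282. Critical: ±1.645. Reject H₀.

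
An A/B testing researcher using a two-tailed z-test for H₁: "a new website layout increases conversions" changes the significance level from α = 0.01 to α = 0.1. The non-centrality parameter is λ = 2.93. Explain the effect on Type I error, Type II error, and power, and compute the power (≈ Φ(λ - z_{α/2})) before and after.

Increasing α from 0.01 to 0.1:
• Type I error rate increases (α is the Type I rate by definition).
• Critical value moves from z_{α/2} = 2.576 to 1.645, so power = Φ(λ - z_{α/2}) goes from Φ(2.93 - 2.576) = 0.638 to Φ(2.93 - 1.645) = 0.901.
• Type II error rate β = 1 - power therefore decreases (0.362 → 0.099).
Appropriate when false negatives are costly — here, discarding a layout that would have improved conversions — lost revenue.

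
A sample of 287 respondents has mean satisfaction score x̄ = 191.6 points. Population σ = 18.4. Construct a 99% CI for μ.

CI = x̄ ± z*(σ/√n) = 191.6 ± 2.576(18.4/√287) = 191.6 ± 2.8 = (188.8, 194.4)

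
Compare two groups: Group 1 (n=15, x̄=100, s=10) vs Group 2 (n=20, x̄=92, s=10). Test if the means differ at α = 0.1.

Pooled sp = 10.0. t = 2.342, df = 33. Critical t = ±1.692. Reject H₀.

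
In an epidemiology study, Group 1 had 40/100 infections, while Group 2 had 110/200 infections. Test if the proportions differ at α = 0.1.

p̂₁ = 0.4, p̂₂ = 0.55, pooled p̂ = 0.5. z = -2.449. Critical: ±1.645. Reject H₀.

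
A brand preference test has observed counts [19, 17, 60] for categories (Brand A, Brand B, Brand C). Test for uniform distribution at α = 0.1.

Expected = 32 each. χ² = Σ(O-E)²/E = 36.812. df = 2, critical value = 4.605. Reject H₀.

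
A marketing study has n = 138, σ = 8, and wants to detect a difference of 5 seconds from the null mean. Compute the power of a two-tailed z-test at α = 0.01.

SE = σ/√n = 8/√138 = 0.681. Non-centrality λ = d/SE = 5/0.681 = 7.342. Power ≈ Φ(λ - z_{α/2}) = Φ(7.342 - 2.576) = Φ(4.766) = 1.0.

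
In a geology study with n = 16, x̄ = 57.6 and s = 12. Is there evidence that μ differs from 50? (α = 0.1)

t = (x̄ - μ₀)/(s/√n) = (57.6 - 50)/(12/√16) = 2.533. df = 15, critical t = ±1.753. Reject H₀.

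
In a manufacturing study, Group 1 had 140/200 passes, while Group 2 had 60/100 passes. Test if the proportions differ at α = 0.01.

p̂₁ = 0.7, p̂₂ = 0.6, pooled p̂ = 0.667. z = 1.732. Critical: ±2.576. Fail to reject H₀.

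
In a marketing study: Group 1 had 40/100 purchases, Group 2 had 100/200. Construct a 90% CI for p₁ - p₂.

p̂₁ = 0.4, p̂₂ = 0.5. Difference = -0.1. CI = (-0.199, -0.001)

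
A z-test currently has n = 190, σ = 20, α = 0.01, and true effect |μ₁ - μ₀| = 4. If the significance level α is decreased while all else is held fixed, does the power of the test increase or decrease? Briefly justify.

Power decreases: a smaller α raises the critical value, so less of the H₁ sampling distribution falls in the rejection region.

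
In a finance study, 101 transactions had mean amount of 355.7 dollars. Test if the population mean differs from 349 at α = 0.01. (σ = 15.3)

z = (x̄ - μ₀)/(σ/√n) = (355.7 - 349)/(15.3/√101) = 4.401. Critical value: ±2.576. Since |4.401| > 2.576, Reject H₀.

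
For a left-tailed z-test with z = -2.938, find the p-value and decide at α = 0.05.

p = P(Z < -2.938) = Φ(-2.938) ≈ 0.0017. Since p < 0.05, reject H₀ (significant) at α = 0.05.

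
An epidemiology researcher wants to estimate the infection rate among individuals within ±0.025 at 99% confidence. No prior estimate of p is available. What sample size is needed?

Conservative approach: use p = 0.5 (maximizes p(1-p) = 0.25). n = z²(0.25)/E² = 2.576²×0.25/0.025² = 2654.3 → n = 2655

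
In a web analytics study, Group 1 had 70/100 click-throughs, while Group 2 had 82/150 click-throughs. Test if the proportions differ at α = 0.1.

p̂₁ = 0.7, p̂₂ = 0.547, pooled p̂ = 0.608. z = 2.433. Critical: ±1.645. Reject H₀.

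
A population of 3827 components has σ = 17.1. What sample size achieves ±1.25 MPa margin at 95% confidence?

Without FPC: n₀ = (1.96×17.1/1.25)² = 718.926. With FPC: n = n₀N/(n₀+N-1) = 605.4 → n = 606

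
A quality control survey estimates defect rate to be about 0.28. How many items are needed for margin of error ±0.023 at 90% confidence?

n = z²p(1-p)/E² = 1.645²×0.28×0.72/0.023² = 1031.3 → n = 1032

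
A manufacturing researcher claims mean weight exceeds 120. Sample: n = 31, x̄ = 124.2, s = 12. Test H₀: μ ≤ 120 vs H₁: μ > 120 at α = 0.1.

t = (124.2 - 120)/(12/√31) = 1.949, df = 30. Critical t = 1.31. Reject H₀.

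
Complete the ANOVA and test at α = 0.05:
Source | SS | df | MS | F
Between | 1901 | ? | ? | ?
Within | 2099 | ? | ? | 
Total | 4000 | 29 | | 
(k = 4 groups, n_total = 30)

df_between = 3, df_within = 26. MS_between = 633.67, MS_within = 80.73. F = 7.849, F_crit ≈ 2.975. Reject H₀.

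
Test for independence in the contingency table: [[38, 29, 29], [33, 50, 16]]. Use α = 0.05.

χ² = 9.646. df = 2, critical = 5.991. Reject H₀. Variables are dependent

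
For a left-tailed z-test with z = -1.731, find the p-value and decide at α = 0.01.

p = P(Z < -1.731) = Φ(-1.731) ≈ 0.0417. Since p ≥ 0.01, fail to reject H₀ (not significant) at α = 0.01.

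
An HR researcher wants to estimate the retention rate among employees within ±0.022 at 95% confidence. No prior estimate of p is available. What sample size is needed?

Conservative approach: use p = 0.5 (maximizes p(1-p) = 0.25). n = z²(0.25)/E² = 1.96²×0.25/0.022² = 1984.3 → n = 1985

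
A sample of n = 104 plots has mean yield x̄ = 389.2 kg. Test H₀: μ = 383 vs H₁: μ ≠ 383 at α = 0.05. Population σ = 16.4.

z = (x̄ - μ₀)/(σ/√n) = (389.2 - 383)/(16.4/√104) = 3.855. Critical value: ±1.96. Since |3.855| > 1.96, Reject H₀.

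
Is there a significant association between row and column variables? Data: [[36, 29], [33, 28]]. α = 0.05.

χ² = 0.021. df = 1, critical = 3.841. Fail to reject H₀. No evidence of dependence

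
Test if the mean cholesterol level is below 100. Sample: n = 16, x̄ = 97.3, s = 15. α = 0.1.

t = (97.3 - 100)/(15/√16) = -0.72, df = 15. Critical t = -1.341. Fail to reject H₀.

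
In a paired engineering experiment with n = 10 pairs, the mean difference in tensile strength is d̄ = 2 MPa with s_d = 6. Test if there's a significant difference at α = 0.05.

t = d̄/(s_d/√n) = 2/(6/√10) = 1.054. df = 9, critical t = ±2.262. Fail to reject H₀.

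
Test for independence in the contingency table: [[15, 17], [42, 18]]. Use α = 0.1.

χ² = 4.735. df = 1, critical = 2.706. Reject H₀. Variables are dependent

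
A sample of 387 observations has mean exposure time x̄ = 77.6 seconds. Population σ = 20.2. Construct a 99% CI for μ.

CI = x̄ ± z*(σ/√n) = 77.6 ± 2.576(20.2/√387) = 77.6 ± 2.65 = (74.95, 80.25)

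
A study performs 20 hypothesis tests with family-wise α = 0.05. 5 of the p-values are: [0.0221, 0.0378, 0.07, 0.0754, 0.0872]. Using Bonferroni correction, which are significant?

Bonferroni α = 0.05/20 = 0.0025. None of the given p-values are significant.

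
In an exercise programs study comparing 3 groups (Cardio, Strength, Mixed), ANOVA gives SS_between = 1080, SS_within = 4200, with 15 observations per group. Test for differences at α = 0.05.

df_between = 2, df_within = 42. F = MS_between/MS_within = 540.0/100.0 = 5.4. F_crit ≈ 3.22. Reject H₀. At least one mean differs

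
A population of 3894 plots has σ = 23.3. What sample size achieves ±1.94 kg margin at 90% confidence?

Without FPC: n₀ = (1.645×23.3/1.94)² = 390.337. With FPC: n = n₀N/(n₀+N-1) = 354.9 → n = 355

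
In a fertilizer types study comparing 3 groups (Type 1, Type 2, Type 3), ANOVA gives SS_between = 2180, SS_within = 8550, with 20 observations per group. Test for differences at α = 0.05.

df_between = 2, df_within = 57. F = MS_between/MS_within = 1090.0/150.0 = 7.267. F_crit ≈ 3.159. Reject H₀. At least one mean differs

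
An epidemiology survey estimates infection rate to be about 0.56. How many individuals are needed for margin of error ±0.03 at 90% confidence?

n = z²p(1-p)/E² = 1.645²×0.56×0.44/0.03² = 740.8 → n = 741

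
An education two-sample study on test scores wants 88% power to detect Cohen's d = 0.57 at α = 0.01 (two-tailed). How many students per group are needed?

z_{α/2} = 2.576, z_β = Φ⁻¹(0.88) = 1.175. For medium effect (d = 0.57): n per group = 2(z_{α/2} + z_β)²/d² = 2(2.576 + 1.175)²/0.57² = 86.6 → 87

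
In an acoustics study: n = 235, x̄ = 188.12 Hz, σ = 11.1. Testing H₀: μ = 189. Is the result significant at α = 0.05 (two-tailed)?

z = (188.12 - 189)/(11.1/√235) = -1.215. Since |z| ≤ 1.96, not significant at α = 0.05.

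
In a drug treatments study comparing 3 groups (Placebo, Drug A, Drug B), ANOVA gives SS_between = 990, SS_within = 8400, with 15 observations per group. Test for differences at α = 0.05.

df_between = 2, df_within = 42. F = MS_between/MS_within = 495.0/200.0 = 2.475. F_crit ≈ 3.22. Fail to reject H₀.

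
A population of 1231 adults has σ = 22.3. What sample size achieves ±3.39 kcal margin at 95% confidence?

Without FPC: n₀ = (1.96×22.3/3.39)² = 166.235. With FPC: n = n₀N/(n₀+N-1) = 146.6 → n = 147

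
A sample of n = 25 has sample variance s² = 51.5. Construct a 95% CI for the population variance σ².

df = 24. χ²_{0.025} = 39.364, χ²_{0.975} = 12.401. CI for σ² = ((n-1)s²/χ²_{α/2}, (n-1)s²/χ²_{1-α/2}) = (24·51.5/39.364, 24·51.5/12.401) = (31.4, 99.67)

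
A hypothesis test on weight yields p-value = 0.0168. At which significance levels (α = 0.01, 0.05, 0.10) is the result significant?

p = 0.0168. Significant at: α = 0.05, 0.1.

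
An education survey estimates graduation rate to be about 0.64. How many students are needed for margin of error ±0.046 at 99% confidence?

n = z²p(1-p)/E² = 2.576²×0.64×0.36/0.046² = 722.5 → n = 723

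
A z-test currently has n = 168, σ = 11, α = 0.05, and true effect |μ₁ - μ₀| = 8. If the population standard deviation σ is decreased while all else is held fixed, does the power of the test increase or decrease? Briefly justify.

Power increases: a smaller σ shrinks the standard error σ/√n, moving the sampling distribution under H₁ further from the critical value.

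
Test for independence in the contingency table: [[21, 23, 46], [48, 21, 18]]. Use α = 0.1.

χ² = 22.862. df = 2, critical = 4.605. Reject H₀. Variables are dependent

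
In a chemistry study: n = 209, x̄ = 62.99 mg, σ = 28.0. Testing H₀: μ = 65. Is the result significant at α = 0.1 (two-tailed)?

z = (62.99 - 65)/(28.0/√209) = -1.038. Since |z| ≤ 1.645, not significant at α = 0.1.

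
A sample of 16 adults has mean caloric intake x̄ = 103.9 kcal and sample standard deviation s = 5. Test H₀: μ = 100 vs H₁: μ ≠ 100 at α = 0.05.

t = (x̄ - μ₀)/(s/√n) = (103.9 - 100)/(5/√16) = 3.12. df = 15, critical t = ±2.131. Reject H₀.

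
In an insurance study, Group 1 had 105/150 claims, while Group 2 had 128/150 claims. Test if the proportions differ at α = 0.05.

p̂₁ = 0.7, p̂₂ = 0.853, pooled p̂ = 0.777. z = -3.188. Critical: ±1.96. Reject H₀.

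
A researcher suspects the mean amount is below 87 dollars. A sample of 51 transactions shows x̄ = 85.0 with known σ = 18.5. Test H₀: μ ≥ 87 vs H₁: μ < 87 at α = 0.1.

z = -0.772. Critical value: -1.28. Fail to reject H₀.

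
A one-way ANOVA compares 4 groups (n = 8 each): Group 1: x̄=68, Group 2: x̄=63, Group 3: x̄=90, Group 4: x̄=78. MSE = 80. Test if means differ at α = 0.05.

Grand mean = 74.75. SS_between = 3414.0, MS_between = 1138.0. F = 14.225, F_crit ≈ 2.947. Reject H₀.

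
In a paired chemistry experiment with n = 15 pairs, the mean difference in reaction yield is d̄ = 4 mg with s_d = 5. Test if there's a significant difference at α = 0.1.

t = d̄/(s_d/√n) = 4/(5/√15) = 3.098. df = 14, critical t = ±1.761. Reject H₀.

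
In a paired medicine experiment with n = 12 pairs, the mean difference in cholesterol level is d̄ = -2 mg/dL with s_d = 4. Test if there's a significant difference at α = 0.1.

t = d̄/(s_d/√n) = -2/(4/√12) = -1.732. df = 11, critical t = ±1.796. Fail to reject H₀.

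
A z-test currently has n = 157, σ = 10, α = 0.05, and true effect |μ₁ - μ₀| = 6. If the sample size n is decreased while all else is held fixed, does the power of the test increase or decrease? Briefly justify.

Power decreases: a smaller n inflates the standard error σ/√n, pulling the sampling distribution under H₁ back toward the critical value.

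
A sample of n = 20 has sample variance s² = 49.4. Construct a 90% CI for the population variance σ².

df = 19. χ²_{0.05} = 30.144, χ²_{0.95} = 10.117. CI for σ² = ((n-1)s²/χ²_{α/2}, (n-1)s²/χ²_{1-α/2}) = (19·49.4/30.144, 19·49.4/10.117) = (31.14, 92.77)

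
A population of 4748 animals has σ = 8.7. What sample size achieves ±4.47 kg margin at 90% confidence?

Without FPC: n₀ = (1.645×8.7/4.47)² = 10.251. With FPC: n = n₀N/(n₀+N-1) = 10.2 → n = 11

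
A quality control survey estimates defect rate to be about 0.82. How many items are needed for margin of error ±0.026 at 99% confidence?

n = z²p(1-p)/E² = 2.576²×0.82×0.18/0.026² = 1448.9 → n = 1449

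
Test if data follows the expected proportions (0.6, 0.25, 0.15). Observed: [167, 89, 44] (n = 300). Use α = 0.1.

Expected: [180.0, 75.0, 45.0]. χ² = 3.574. df = 2, critical = 4.605. Fail to reject H₀.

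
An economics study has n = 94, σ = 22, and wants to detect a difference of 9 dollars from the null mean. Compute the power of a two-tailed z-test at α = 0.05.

SE = σ/√n = 22/√94 = 2.269. Non-centrality λ = d/SE = 9/2.269 = 3.966. Power ≈ Φ(λ - z_{α/2}) = Φ(3.966 - 1.96) = Φ(2.006) = 0.978.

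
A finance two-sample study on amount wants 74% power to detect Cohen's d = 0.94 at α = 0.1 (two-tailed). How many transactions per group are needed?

z_{α/2} = 1.645, z_β = Φ⁻¹(0.74) = 0.643. For large effect (d = 0.94): n per group = 2(z_{α/2} + z_β)²/d² = 2(1.645 + 0.643)²/0.94² = 11.8 → 12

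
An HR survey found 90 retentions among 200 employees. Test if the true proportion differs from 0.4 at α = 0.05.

p̂ = 0.45, p₀ = 0.4. z = (p̂ - p₀)/√(p₀(1-p₀)/n) = 1.443. Critical: ±1.96. Fail to reject H₀.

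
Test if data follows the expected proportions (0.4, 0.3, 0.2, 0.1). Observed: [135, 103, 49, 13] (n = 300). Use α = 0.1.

Expected: [120.0, 90.0, 60.0, 30.0]. χ² = 15.403. df = 3, critical = 6.251. Reject H₀.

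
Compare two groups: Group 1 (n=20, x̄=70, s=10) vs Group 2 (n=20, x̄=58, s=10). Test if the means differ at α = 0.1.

Pooled sp = 10.0. t = 3.795, df = 38. Critical t = ±1.686. Reject H₀.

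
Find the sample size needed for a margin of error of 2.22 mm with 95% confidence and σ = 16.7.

n = (z*σ/E)² = (1.96×16.7/2.22)² = 217.4 → n = 218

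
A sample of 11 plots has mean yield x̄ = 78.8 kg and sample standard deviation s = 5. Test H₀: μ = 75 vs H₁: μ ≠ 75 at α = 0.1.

t = (x̄ - μ₀)/(s/√n) = (78.8 - 75)/(5/√11) = 2.521. df = 10, critical t = ±1.812. Reject H₀.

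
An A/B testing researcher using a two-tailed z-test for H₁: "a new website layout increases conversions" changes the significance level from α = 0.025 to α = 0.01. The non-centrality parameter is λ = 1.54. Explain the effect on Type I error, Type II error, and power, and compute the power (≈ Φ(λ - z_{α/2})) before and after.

Decreasing α from 0.025 to 0.01:
• Type I error rate decreases (α is the Type I rate by definition).
• Critical value moves from z_{α/2} = 2.241 to 2.576, so power = Φ(λ - z_{α/2}) goes from Φ(1.54 - 2.241) = 0.242 to Φ(1.54 - 2.576) = 0.15.
• Type II error rate β = 1 - power therefore increases (0.758 → 0.85).
Appropriate when false positives are costly — here, rolling out a layout that doesn't actually help — wasted engineering effort.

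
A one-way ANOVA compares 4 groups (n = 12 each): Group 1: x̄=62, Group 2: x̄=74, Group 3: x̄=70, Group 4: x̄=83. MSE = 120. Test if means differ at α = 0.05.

Grand mean = 72.25. SS_between = 2745.0, MS_between = 915.0. F = 7.625, F_crit ≈ 2.816. Reject H₀.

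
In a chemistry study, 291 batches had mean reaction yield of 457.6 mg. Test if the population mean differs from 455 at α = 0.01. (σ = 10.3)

z = (x̄ - μ₀)/(σ/√n) = (457.6 - 455)/(10.3/√291) = 4.306. Critical value: ±2.576. Since |4.306| > 2.576, Reject H₀.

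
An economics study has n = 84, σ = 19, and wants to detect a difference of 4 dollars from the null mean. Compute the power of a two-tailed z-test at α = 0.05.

SE = σ/√n = 19/√84 = 2.073. Non-centrality λ = d/SE = 4/2.073 = 1.93. Power ≈ Φ(λ - z_{α/2}) = Φ(1.93 - 1.96) = Φ(-0.03) = 0.488.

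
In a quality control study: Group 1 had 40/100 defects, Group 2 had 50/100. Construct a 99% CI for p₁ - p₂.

p̂₁ = 0.4, p̂₂ = 0.5. Difference = -0.1. CI = (-0.28, 0.08)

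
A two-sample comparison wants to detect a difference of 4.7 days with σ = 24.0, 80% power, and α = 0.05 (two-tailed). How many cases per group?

n per group = 2(z_α/2 + z_β)²σ²/d² = 2×(1.96 + 0.84)²×24.0²/4.7² = 408.9 → n = 409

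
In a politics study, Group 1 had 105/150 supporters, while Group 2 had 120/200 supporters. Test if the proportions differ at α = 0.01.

p̂₁ = 0.7, p̂₂ = 0.6, pooled p̂ = 0.643. z = 1.932. Critical: ±2.576. Fail to reject H₀.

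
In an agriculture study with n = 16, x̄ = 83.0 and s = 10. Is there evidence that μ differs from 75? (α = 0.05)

t = (x̄ - μ₀)/(s/√n) = (83.0 - 75)/(10/√16) = 3.2. df = 15, critical t = ±2.131. Reject H₀.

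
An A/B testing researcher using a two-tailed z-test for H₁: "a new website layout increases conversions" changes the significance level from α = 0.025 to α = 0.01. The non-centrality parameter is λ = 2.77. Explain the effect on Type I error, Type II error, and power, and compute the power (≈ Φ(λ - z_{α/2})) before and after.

Decreasing α from 0.025 to 0.01:
• Type I error rate decreases (α is the Type I rate by definition).
• Critical value moves from z_{α/2} = 2.241 to 2.576, so power = Φ(λ - z_{α/2}) goes from Φ(2.77 - 2.241) = 0.702 to Φ(2.77 - 2.576) = 0.577.
• Type II error rate β = 1 - power therefore increases (0.298 → 0.423).
Appropriate when false positives are costly — here, rolling out a layout that doesn't actually help — wasted engineering effort.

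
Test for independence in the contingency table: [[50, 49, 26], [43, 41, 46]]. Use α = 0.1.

χ² = 6.698. df = 2, critical = 4.605. Reject H₀. Variables are dependent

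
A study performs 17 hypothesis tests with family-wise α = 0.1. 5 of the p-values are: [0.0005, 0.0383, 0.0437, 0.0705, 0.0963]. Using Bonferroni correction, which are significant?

Bonferroni α = 0.1/17 = 0.00588. Significant p-values: [0.0005]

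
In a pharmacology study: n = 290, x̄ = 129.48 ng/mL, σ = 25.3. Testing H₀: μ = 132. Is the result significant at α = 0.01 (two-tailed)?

z = (129.48 - 132)/(25.3/√290) = -1.696. Since |z| ≤ 2.576, not significant at α = 0.01.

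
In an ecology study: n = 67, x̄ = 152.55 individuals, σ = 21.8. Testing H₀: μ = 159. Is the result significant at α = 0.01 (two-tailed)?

z = (152.55 - 159)/(21.8/√67) = -2.422. Since |z| ≤ 2.576, not significant at α = 0.01.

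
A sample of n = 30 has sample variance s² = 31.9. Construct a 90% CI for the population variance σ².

df = 29. χ²_{0.05} = 42.557, χ²_{0.95} = 17.708. CI for σ² = ((n-1)s²/χ²_{α/2}, (n-1)s²/χ²_{1-α/2}) = (29·31.9/42.557, 29·31.9/17.708) = (21.74, 52.24)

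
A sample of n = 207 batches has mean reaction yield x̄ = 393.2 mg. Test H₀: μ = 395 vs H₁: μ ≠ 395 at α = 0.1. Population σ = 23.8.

z = (x̄ - μ₀)/(σ/√n) = (393.2 - 395)/(23.8/√207) = -1.088. Critical value: ±1.645. Since |-1.088| ≤ 1.645, Fail to reject H₀.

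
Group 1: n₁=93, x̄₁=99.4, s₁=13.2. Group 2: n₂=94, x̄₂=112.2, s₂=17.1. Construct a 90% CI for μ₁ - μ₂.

Difference = -12.8. SE = √(13.2²/93 + 17.1²/94) = 2.233. CI = (-16.47, -9.13)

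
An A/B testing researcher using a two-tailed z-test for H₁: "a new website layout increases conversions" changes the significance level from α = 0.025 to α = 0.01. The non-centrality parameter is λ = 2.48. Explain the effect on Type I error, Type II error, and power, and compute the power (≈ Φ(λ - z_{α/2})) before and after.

Decreasing α from 0.025 to 0.01:
• Type I error rate decreases (α is the Type I rate by definition).
• Critical value moves from z_{α/2} = 2.241 to 2.576, so power = Φ(λ - z_{α/2}) goes from Φ(2.48 - 2.241) = 0.594 to Φ(2.48 - 2.576) = 0.462.
• Type II error rate β = 1 - power therefore increases (0.406 → 0.538).
Appropriate when false positives are costly — here, rolling out a layout that doesn't actually help — wasted engineering effort.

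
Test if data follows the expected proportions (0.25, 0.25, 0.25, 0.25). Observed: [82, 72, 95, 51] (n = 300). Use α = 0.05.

Expected: [75.0, 75.0, 75.0, 75.0]. χ² = 13.787. df = 3, critical = 7.815. Reject H₀.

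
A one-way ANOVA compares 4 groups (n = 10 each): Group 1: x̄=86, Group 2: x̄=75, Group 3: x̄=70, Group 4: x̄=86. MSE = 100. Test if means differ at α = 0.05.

Grand mean = 79.25. SS_between = 1947.5, MS_between = 649.17. F = 6.492, F_crit ≈ 2.866. Reject H₀.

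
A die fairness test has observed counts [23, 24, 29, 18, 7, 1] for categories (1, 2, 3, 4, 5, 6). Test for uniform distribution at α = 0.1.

Expected = 17 each. χ² = Σ(O-E)²/E = 34.471. df = 5, critical value = 9.236. Reject H₀.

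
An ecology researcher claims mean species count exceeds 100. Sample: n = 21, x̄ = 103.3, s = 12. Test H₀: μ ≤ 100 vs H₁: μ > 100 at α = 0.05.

t = (103.3 - 100)/(12/√21) = 1.26, df = 20. Critical t = 1.725. Fail to reject H₀.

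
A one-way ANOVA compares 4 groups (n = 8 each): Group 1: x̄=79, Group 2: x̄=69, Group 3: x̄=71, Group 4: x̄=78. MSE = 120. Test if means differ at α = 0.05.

Grand mean = 74.25. SS_between = 598.0, MS_between = 199.33. F = 1.661, F_crit ≈ 2.947. Fail to reject H₀.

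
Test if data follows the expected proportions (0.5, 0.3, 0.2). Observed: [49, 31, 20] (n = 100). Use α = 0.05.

Expected: [50.0, 30.0, 20.0]. χ² = 0.053. df = 2, critical = 5.991. Fail to reject H₀.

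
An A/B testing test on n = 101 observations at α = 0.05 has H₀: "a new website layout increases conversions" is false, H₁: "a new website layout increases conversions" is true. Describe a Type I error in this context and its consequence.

Type I error: rejecting H₀ when it is true — concluding that a new website layout increases conversions when in fact it is not. Consequence: rolling out a layout that doesn't actually help — wasted engineering effort.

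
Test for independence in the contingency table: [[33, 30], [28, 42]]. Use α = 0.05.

χ² = 2.047. df = 1, critical = 3.841. Fail to reject H₀. No evidence of dependence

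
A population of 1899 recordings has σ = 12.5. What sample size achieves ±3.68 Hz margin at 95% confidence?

Without FPC: n₀ = (1.96×12.5/3.68)² = 44.324. With FPC: n = n₀N/(n₀+N-1) = 43.3 → n = 44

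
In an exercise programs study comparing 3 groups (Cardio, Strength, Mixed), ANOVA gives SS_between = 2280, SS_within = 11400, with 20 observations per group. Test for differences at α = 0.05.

df_between = 2, df_within = 57. F = MS_between/MS_within = 1140.0/200.0 = 5.7. F_crit ≈ 3.159. Reject H₀. At least one mean differs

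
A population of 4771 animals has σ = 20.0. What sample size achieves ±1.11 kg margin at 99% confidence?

Without FPC: n₀ = (2.576×20.0/1.11)² = 2154.298. With FPC: n = n₀N/(n₀+N-1) = 1484.4 → n = 1485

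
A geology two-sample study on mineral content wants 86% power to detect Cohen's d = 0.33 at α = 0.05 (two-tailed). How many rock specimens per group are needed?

z_{α/2} = 1.96, z_β = Φ⁻¹(0.86) = 1.08. For small effect (d = 0.33): n per group = 2(z_{α/2} + z_β)²/d² = 2(1.96 + 1.08)²/0.33² = 169.7 → 170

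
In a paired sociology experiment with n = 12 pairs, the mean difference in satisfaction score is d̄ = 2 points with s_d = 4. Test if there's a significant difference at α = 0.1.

t = d̄/(s_d/√n) = 2/(4/√12) = 1.732. df = 11, critical t = ±1.796. Fail to reject H₀.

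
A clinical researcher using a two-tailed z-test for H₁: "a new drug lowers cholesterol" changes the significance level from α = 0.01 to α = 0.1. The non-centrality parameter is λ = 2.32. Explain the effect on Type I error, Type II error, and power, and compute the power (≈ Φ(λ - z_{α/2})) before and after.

Increasing α from 0.01 to 0.1:
• Type I error rate increases (α is the Type I rate by definition).
• Critical value moves from z_{α/2} = 2.576 to 1.645, so power = Φ(λ - z_{α/2}) goes from Φ(2.32 - 2.576) = 0.399 to Φ(2.32 - 1.645) = 0.75.
• Type II error rate β = 1 - power therefore decreases (0.601 → 0.25).
Appropriate when false negatives are costly — here, shelving an effective drug — patients miss out on a treatment that would have helped.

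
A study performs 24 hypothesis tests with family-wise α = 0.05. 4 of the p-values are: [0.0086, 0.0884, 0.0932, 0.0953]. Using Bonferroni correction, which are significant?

Bonferroni α = 0.05/24 = 0.00208. None of the given p-values are significant.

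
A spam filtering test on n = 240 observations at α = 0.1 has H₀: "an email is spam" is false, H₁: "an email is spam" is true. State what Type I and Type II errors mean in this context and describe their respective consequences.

Type I (false positive): concluding that an email is spam when it is not — a legitimate email is sent to the spam folder and the user misses it. Type II (false negative): failing to conclude that an email is spam when it is — a spam email lands in the inbox. Which is costlier depends on domain priorities and is a judgement call rather than a statistical fact.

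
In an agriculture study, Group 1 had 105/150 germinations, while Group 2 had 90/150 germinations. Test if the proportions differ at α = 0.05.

p̂₁ = 0.7, p̂₂ = 0.6, pooled p̂ = 0.65. z = 1.816. Critical: ±1.96. Fail to reject H₀.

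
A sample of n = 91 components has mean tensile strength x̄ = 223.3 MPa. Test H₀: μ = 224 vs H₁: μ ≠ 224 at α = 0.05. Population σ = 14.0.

z = (x̄ - μ₀)/(σ/√n) = (223.3 - 224)/(14.0/√91) = -0.477. Critical value: ±1.96. Since |-0.477| ≤ 1.96, Fail to reject H₀.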